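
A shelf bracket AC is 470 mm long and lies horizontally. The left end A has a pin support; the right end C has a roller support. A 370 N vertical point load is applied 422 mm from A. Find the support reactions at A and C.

A_x = 0, A_y = 37.79 N, C_y = 332.2 N

ΣM about A: C_y·470 − 370·422 = 0 → C_y = 156140/470 = 332.213 ≈ 332.2 N.
ΣF_y = 0: A_y + 332.213 − 370 = 0 → A_y = 37.79 N.
ΣF_x = 0: no horizontal applied forces, so A_x = 0.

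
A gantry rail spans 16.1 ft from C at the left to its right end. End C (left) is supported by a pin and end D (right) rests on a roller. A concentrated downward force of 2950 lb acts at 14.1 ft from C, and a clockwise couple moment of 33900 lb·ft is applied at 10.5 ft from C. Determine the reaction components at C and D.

Moments about C: D_y·16.1 − 2950·14.1 − 33900 = 0 → D_y = 75495/16.1 = 4689.13 ≈ 4689 lb.
ΣF_y = 0: C_y + 4689.13 − 2950 = 0 → C_y = -1739 lb.
ΣF_x = 0: no horizontal applied forces, so C_x = 0.

C_x = 0, C_y = -1739 lb, D_y = 4689 lb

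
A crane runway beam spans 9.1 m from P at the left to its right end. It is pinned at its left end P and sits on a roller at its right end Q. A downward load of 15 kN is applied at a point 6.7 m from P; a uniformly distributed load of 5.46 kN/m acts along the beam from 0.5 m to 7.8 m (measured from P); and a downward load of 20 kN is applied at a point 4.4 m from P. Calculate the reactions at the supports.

P_x = 0, P_y = 35.97 kN, Q_y = 38.89 kN

Resultant of the distributed load: 5.46 × 7.3 = 39.858 kN at 4.15 m from P.
Moments about P: Q_y·9.1 − 15·6.7 − (5.46·7.3)·4.15 − 20·4.4 = 0 → Q_y = 353.9107/9.1 = 38.8913 ≈ 38.89 kN.
ΣF_y = 0: P_y + 38.8913 − 15 − 5.46·7.3 − 20 = 0 → P_y = 35.97 kN.
ΣF_x = 0: no horizontal applied forces, so P_x = 0.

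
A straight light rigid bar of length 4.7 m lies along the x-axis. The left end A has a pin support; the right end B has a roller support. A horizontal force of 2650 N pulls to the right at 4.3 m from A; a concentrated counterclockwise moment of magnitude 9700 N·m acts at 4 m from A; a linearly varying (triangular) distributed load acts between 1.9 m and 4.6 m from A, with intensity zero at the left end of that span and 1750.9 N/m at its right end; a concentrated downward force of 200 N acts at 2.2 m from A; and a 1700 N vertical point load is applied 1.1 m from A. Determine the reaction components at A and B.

A_x = -2650 N, A_y = 3975 N, B_y = 288.5 N

Resultant of the triangular load: ½ × 1750.9 × 2.7 = 2363.715 N, acting at 3.7 m from A (one-third of the span from the peak).
Moments about A: B_y·4.7 + 9700 − (½·1750.9·2.7)·3.7 − 200·2.2 − 1700·1.1 = 0 → B_y = 1355.7455/4.7 = 288.456 ≈ 288.5 N.
ΣF_y = 0: A_y + 288.456 − ½·1750.9·2.7 − 200 − 1700 = 0 → A_y = 3975 N.
ΣF_x = 0: A_x + 2650 = 0 → A_x = -2650 N.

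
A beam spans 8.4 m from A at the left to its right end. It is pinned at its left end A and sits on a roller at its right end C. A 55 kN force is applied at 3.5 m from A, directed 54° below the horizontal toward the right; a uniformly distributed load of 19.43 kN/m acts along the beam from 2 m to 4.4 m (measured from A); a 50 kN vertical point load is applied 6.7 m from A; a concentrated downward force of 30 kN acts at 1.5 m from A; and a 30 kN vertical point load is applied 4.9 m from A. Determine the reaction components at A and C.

Resultant of the distributed load: 19.43 × 2.4 = 46.632 kN at 3.2 m from A.
Moments about A: C_y·8.4 − 55·sin54°·3.5 − (19.43·2.4)·3.2 − 50·6.7 − 30·1.5 − 30·4.9 = 0 → C_y = 831.958/8.4 = 99.0426 ≈ 99.04 kN.
ΣF_y = 0: A_y + 99.0426 − 55·sin54° − 19.43·2.4 − 50 − 30 − 30 = 0 → A_y = 102.1 kN.
ΣF_x = 0: A_x + 55·cos54° = 0 → A_x = -32.33 kN.

A_x = -32.33 kN, A_y = 102.1 kN, C_y = 99.04 kN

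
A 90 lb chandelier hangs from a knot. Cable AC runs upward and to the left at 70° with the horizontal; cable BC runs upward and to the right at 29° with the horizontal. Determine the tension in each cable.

ΣF_x = 0: −T_AC·cos70° + T_BC·cos29° = 0 → T_BC = 0.39105·T_AC.
ΣF_y = 0: T_AC·sin70° + T_BC·sin29° = 90.
Substitute: T_AC·(0.939693 + 0.39105·0.48481) = 90 → T_AC = 79.6969 ≈ 79.70 lb.
Then T_BC = 0.39105 × 79.6969 = 31.17 lb.

T_AC = 79.70 lb, T_BC = 31.17 lb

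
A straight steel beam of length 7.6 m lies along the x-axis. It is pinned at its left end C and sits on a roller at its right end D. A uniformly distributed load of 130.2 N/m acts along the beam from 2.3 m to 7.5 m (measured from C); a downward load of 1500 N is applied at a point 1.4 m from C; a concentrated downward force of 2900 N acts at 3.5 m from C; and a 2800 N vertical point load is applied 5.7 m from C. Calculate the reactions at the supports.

C_x = 0, C_y = 3729 N, D_y = 4148 N

Resultant of the distributed load: 130.2 × 5.2 = 677.04 N at 4.9 m from C.
ΣM about C: D_y·7.6 − (130.2·5.2)·4.9 − 1500·1.4 − 2900·3.5 − 2800·5.7 = 0 → D_y = 31527.496/7.6 = 4148.35 ≈ 4148 N.
ΣF_y = 0: C_y + 4148.35 − 130.2·5.2 − 1500 − 2900 − 2800 = 0 → C_y = 3729 N.
ΣF_x = 0: no horizontal applied forces, so C_x = 0.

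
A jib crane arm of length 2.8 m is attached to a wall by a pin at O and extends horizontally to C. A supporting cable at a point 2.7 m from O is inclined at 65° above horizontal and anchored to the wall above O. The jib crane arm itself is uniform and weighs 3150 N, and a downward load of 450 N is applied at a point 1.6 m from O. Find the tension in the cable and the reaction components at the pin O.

T = 2096 N, O_x = 886.0 N, O_y = 1700 N

ΣM about O: T·sin65°·2.7 − 3150·1.4 − 450·1.6 = 0 → T = 5130/(2.7·0.906308) = 2096.42 ≈ 2096 N.
ΣF_x = 0: O_x − T·cos65° = 0 → O_x = 2096.42 × 0.422618 = 886.0 N.
ΣF_y = 0: O_y + T·sin65° − 3150 − 450 = 0 → O_y = 3600 − 2096.42 × 0.906308 = 1700 N.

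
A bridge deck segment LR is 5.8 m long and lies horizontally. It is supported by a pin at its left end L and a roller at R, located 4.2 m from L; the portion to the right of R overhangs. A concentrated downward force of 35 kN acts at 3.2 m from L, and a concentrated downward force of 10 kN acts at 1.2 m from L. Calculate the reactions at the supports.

L_x = 0, L_y = 15.48 kN, R_y = 29.52 kN

ΣM about L: R_y·4.2 − 35·3.2 − 10·1.2 = 0 → R_y = 124/4.2 = 29.5238 ≈ 29.52 kN.
ΣF_y = 0: L_y + 29.5238 − 35 − 10 = 0 → L_y = 15.48 kN.
ΣF_x = 0: no horizontal applied forces, so L_x = 0.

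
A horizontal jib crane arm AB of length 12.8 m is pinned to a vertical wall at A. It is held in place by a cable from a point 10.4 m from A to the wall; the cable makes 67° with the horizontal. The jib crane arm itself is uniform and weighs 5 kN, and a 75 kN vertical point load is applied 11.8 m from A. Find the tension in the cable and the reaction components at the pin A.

T = 95.79 kN, A_x = 37.43 kN, A_y = -8.173 kN

ΣM about A: T·sin67°·10.4 − 5·6.4 − 75·11.8 = 0 → T = 917/(10.4·0.920505) = 95.7877 ≈ 95.79 kN.
ΣF_x = 0: A_x − T·cos67° = 0 → A_x = 95.7877 × 0.390731 = 37.43 kN.
ΣF_y = 0: A_y + T·sin67° − 5 − 75 = 0 → A_y = 80 − 95.7877 × 0.920505 = -8.173 kN.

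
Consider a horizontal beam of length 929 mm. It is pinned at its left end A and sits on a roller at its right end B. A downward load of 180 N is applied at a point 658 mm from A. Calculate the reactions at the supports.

A_x = 0, A_y = 52.51 N, B_y = 127.5 N

ΣM about A: B_y·929 − 180·658 = 0 → B_y = 118440/929 = 127.492 ≈ 127.5 N.
ΣF_y = 0: A_y + 127.492 − 180 = 0 → A_y = 52.51 N.
ΣF_x = 0: no horizontal applied forces, so A_x = 0.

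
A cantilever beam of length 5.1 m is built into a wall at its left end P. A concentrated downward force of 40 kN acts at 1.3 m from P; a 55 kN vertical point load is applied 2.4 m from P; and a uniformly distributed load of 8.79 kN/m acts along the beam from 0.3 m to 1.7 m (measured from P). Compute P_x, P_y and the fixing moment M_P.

P_x = 0, P_y = 107.3 kN, M_P = 196.3 kN·m

Resultant of the distributed load: 8.79 × 1.4 = 12.306 kN at 1 m from P.
ΣF_x = 0: P_x = 0.
ΣF_y = 0: P_y − 40 − 55 − 8.79·1.4 = 0 → P_y = 107.3 kN.
ΣM about P: M_P − 40·1.3 − 55·2.4 − (8.79·1.4)·1 = 0 → M_P = 196.3 kN·m.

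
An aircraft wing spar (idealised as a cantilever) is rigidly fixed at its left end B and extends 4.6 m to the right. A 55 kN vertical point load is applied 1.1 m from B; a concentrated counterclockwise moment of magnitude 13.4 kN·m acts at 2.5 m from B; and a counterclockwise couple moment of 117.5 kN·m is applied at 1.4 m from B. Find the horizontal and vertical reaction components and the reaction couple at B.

ΣF_x = 0: B_x = 0.
ΣF_y = 0: B_y − 55 = 0 → B_y = 55.00 kN.
ΣM about B: M_B − 55·1.1 + 13.4 + 117.5 = 0 → M_B = -70.40 kN·m.

B_x = 0, B_y = 55.00 kN, M_B = -70.40 kN·m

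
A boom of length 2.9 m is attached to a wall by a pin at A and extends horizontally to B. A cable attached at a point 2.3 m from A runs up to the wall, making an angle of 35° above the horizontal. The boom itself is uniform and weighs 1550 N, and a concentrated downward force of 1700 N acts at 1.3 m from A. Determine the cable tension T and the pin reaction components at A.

ΣM about A: T·sin35°·2.3 − 1550·1.45 − 1700·1.3 = 0 → T = 4457.5/(2.3·0.573576) = 3378.88 ≈ 3379 N.
ΣF_x = 0: A_x − T·cos35° = 0 → A_x = 3378.88 × 0.819152 = 2768 N.
ΣF_y = 0: A_y + T·sin35° − 1550 − 1700 = 0 → A_y = 3250 − 3378.88 × 0.573576 = 1312 N.

T = 3379 N, A_x = 2768 N, A_y = 1312 N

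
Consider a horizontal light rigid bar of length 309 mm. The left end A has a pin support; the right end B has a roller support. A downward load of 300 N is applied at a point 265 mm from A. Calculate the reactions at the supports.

ΣM about A: B_y·309 − 300·265 = 0 → B_y = 79500/309 = 257.282 ≈ 257.3 N.
ΣF_y = 0: A_y + 257.282 − 300 = 0 → A_y = 42.72 N.
ΣF_x = 0: no horizontal applied forces, so A_x = 0.

A_x = 0, A_y = 42.72 N, B_y = 257.3 N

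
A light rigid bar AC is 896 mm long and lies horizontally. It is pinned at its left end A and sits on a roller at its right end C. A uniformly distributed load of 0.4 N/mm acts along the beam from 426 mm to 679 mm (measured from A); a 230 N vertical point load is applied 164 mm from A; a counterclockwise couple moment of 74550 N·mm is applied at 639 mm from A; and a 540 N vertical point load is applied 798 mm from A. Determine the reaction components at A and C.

Resultant of the distributed load: 0.4 × 253 = 101.2 N at 552.5 mm from A.
Taking moments about A: C_y·896 − (0.4·253)·552.5 − 230·164 + 74550 − 540·798 = 0 → C_y = 450003/896 = 502.235 ≈ 502.2 N.
ΣF_y = 0: A_y + 502.235 − 0.4·253 − 230 − 540 = 0 → A_y = 369.0 N.
ΣF_x = 0: no horizontal applied forces, so A_x = 0.

A_x = 0, A_y = 369.0 N, C_y = 502.2 N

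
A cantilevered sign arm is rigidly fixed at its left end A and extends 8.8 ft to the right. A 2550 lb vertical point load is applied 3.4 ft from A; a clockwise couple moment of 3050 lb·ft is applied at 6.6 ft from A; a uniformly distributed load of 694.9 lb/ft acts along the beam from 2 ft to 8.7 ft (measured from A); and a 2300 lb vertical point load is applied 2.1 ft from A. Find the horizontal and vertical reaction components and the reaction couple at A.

A_x = 0, A_y = 9506 lb, M_A = 41460 lb·ft

Resultant of the distributed load: 694.9 × 6.7 = 4655.83 lb at 5.35 ft from A.
ΣF_x = 0: A_x = 0.
ΣF_y = 0: A_y − 2550 − 694.9·6.7 − 2300 = 0 → A_y = 9506 lb.
ΣM about A: M_A − 2550·3.4 − 3050 − (694.9·6.7)·5.35 − 2300·2.1 = 0 → M_A = 41460 lb·ft.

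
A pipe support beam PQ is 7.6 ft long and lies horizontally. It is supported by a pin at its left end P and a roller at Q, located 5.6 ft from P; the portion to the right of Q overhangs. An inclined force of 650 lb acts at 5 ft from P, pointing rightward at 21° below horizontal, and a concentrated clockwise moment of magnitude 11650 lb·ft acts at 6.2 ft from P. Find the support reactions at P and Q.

ΣM about P: Q_y·5.6 − 650·sin21°·5 − 11650 = 0 → Q_y = 12814.7/5.6 = 2288.34 ≈ 2288 lb.
ΣF_y = 0: P_y + 2288.34 − 650·sin21° = 0 → P_y = -2055 lb.
ΣF_x = 0: P_x + 650·cos21° = 0 → P_x = -606.8 lb.

P_x = -606.8 lb, P_y = -2055 lb, Q_y = 2288 lb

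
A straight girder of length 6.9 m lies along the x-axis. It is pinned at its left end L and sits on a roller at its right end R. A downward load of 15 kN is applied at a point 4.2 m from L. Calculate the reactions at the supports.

L_x = 0, L_y = 5.870 kN, R_y = 9.130 kN

Taking moments about L: R_y·6.9 − 15·4.2 = 0 → R_y = 63/6.9 = 9.13043 ≈ 9.130 kN.
ΣF_y = 0: L_y + 9.13043 − 15 = 0 → L_y = 5.870 kN.
ΣF_x = 0: no horizontal applied forces, so L_x = 0.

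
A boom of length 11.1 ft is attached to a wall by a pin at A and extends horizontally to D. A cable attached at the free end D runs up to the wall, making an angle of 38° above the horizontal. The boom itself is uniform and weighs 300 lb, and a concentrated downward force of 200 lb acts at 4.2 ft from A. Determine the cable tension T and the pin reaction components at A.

T = 366.6 lb, A_x = 288.9 lb, A_y = 274.3 lb

ΣM about A: T·sin38°·11.1 − 300·5.55 − 200·4.2 = 0 → T = 2505/(11.1·0.615661) = 366.558 ≈ 366.6 lb.
ΣF_x = 0: A_x − T·cos38° = 0 → A_x = 366.558 × 0.788011 = 288.9 lb.
ΣF_y = 0: A_y + T·sin38° − 300 − 200 = 0 → A_y = 500 − 366.558 × 0.615661 = 274.3 lb.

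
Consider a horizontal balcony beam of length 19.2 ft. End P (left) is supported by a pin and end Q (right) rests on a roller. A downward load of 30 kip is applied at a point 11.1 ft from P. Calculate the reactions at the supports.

P_x = 0, P_y = 12.66 kip, Q_y = 17.34 kip

ΣM about P: Q_y·19.2 − 30·11.1 = 0 → Q_y = 333/19.2 = 17.3438 ≈ 17.34 kip.
ΣF_y = 0: P_y + 17.3438 − 30 = 0 → P_y = 12.66 kip.
ΣF_x = 0: no horizontal applied forces, so P_x = 0.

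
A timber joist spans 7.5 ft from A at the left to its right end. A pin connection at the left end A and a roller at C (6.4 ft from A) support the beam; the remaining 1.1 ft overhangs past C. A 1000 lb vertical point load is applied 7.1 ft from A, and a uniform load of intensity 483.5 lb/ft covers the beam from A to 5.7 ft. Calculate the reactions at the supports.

A_x = 0, A_y = 1419 lb, C_y = 2337 lb

Resultant of the distributed load: 483.5 × 5.7 = 2755.95 lb at 2.85 ft from A.
Moments about A: C_y·6.4 − 1000·7.1 − (483.5·5.7)·2.85 = 0 → C_y = 14954.4575/6.4 = 2336.63 ≈ 2337 lb.
ΣF_y = 0: A_y + 2336.63 − 1000 − 483.5·5.7 = 0 → A_y = 1419 lb.
ΣF_x = 0: no horizontal applied forces, so A_x = 0.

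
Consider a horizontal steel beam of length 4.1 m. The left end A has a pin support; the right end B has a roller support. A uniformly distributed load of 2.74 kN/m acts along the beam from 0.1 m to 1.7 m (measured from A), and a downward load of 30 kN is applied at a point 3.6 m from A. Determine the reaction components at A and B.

Resultant of the distributed load: 2.74 × 1.6 = 4.384 kN at 0.9 m from A.
Taking moments about A: B_y·4.1 − (2.74·1.6)·0.9 − 30·3.6 = 0 → B_y = 111.9456/4.1 = 27.3038 ≈ 27.30 kN.
ΣF_y = 0: A_y + 27.3038 − 2.74·1.6 − 30 = 0 → A_y = 7.080 kN.
ΣF_x = 0: no horizontal applied forces, so A_x = 0.

A_x = 0, A_y = 7.080 kN, B_y = 27.30 kN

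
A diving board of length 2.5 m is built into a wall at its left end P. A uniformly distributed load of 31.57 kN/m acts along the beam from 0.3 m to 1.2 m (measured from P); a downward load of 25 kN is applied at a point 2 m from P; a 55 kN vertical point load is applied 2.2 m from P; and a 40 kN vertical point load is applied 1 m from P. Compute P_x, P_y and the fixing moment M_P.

P_x = 0, P_y = 148.4 kN, M_P = 232.3 kN·m

Resultant of the distributed load: 31.57 × 0.9 = 28.413 kN at 0.75 m from P.
ΣF_x = 0: P_x = 0.
ΣF_y = 0: P_y − 31.57·0.9 − 25 − 55 − 40 = 0 → P_y = 148.4 kN.
ΣM about P: M_P − (31.57·0.9)·0.75 − 25·2 − 55·2.2 − 40·1 = 0 → M_P = 232.3 kN·m.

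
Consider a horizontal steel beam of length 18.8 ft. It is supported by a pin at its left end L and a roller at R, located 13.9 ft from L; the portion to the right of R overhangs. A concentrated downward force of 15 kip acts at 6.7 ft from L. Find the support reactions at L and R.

Moments about L: R_y·13.9 − 15·6.7 = 0 → R_y = 100.5/13.9 = 7.23022 ≈ 7.230 kip.
ΣF_y = 0: L_y + 7.23022 − 15 = 0 → L_y = 7.770 kip.
ΣF_x = 0: no horizontal applied forces, so L_x = 0.

L_x = 0, L_y = 7.770 kip, R_y = 7.230 kip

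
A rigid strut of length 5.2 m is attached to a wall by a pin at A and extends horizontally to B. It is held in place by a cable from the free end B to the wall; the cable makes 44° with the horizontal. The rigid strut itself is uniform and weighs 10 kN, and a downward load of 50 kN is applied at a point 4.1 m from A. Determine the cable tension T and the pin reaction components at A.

T = 63.95 kN, A_x = 46.00 kN, A_y = 15.58 kN

ΣM about A: T·sin44°·5.2 − 10·2.6 − 50·4.1 = 0 → T = 231/(5.2·0.694658) = 63.9496 ≈ 63.95 kN.
ΣF_x = 0: A_x − T·cos44° = 0 → A_x = 63.9496 × 0.71934 = 46.00 kN.
ΣF_y = 0: A_y + T·sin44° − 10 − 50 = 0 → A_y = 60 − 63.9496 × 0.694658 = 15.58 kN.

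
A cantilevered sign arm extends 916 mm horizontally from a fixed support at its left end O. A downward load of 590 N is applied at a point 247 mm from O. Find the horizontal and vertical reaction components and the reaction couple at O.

O_x = 0, O_y = 590.0 N, M_O = 145700 N·mm

ΣF_x = 0: O_x = 0.
ΣF_y = 0: O_y − 590 = 0 → O_y = 590.0 N.
ΣM about O: M_O − 590·247 = 0 → M_O = 145700 N·mm.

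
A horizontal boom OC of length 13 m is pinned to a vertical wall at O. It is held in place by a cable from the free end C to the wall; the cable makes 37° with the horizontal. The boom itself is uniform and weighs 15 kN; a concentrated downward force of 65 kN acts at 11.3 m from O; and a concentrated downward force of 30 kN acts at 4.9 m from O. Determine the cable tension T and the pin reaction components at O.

T = 125.1 kN, O_x = 99.94 kN, O_y = 34.69 kN

ΣM about O: T·sin37°·13 − 15·6.5 − 65·11.3 − 30·4.9 = 0 → T = 979/(13·0.601815) = 125.134 ≈ 125.1 kN.
ΣF_x = 0: O_x − T·cos37° = 0 → O_x = 125.134 × 0.798636 = 99.94 kN.
ΣF_y = 0: O_y + T·sin37° − 15 − 65 − 30 = 0 → O_y = 110 − 125.134 × 0.601815 = 34.69 kN.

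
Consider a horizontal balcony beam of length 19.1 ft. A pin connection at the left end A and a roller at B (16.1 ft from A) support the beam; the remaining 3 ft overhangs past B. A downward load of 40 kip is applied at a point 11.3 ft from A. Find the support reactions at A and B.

Moments about A: B_y·16.1 − 40·11.3 = 0 → B_y = 452/16.1 = 28.0745 ≈ 28.07 kip.
ΣF_y = 0: A_y + 28.0745 − 40 = 0 → A_y = 11.93 kip.
ΣF_x = 0: no horizontal applied forces, so A_x = 0.

A_x = 0, A_y = 11.93 kip, B_y = 28.07 kip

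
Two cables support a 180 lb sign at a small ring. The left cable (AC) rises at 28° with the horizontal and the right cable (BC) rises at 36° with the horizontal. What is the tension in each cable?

T_AC = 162.0 lb, T_BC = 176.8 lb

ΣF_x = 0: −T_AC·cos28° + T_BC·cos36° = 0 → T_BC = 1.09138·T_AC.
ΣF_y = 0: T_AC·sin28° + T_BC·sin36° = 180.
Substitute: T_AC·(0.469472 + 1.09138·0.587785) = 180 → T_AC = 162.021 ≈ 162.0 lb.
Then T_BC = 1.09138 × 162.021 = 176.8 lb.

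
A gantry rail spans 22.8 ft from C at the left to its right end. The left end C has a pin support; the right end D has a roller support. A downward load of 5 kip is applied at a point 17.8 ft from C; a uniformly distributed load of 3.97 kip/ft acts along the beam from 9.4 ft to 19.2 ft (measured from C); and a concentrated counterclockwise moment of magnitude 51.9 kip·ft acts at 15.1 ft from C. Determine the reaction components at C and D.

C_x = 0, C_y = 17.88 kip, D_y = 26.03 kip

Resultant of the distributed load: 3.97 × 9.8 = 38.906 kip at 14.3 ft from C.
Taking moments about C: D_y·22.8 − 5·17.8 − (3.97·9.8)·14.3 + 51.9 = 0 → D_y = 593.4558/22.8 = 26.0288 ≈ 26.03 kip.
ΣF_y = 0: C_y + 26.0288 − 5 − 3.97·9.8 = 0 → C_y = 17.88 kip.
ΣF_x = 0: no horizontal applied forces, so C_x = 0.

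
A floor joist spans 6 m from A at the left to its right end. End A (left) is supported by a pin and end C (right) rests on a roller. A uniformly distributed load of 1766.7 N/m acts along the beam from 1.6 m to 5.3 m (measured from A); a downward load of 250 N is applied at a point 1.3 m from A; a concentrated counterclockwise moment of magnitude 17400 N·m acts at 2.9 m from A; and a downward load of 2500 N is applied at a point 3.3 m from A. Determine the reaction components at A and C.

A_x = 0, A_y = 6999 N, C_y = 2288 N

Resultant of the distributed load: 1766.7 × 3.7 = 6536.79 N at 3.45 m from A.
ΣM about A: C_y·6 − (1766.7·3.7)·3.45 − 250·1.3 + 17400 − 2500·3.3 = 0 → C_y = 13726.9255/6 = 2287.82 ≈ 2288 N.
ΣF_y = 0: A_y + 2287.82 − 1766.7·3.7 − 250 − 2500 = 0 → A_y = 6999 N.
ΣF_x = 0: no horizontal applied forces, so A_x = 0.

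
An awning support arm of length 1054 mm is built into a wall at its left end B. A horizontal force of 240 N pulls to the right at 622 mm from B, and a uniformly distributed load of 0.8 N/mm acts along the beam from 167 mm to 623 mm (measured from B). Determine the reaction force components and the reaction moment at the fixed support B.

B_x = -240.0 N, B_y = 364.8 N, M_B = 144100 N·mm

Resultant of the distributed load: 0.8 × 456 = 364.8 N at 395 mm from B.
ΣF_x = 0: B_x + 240 = 0 → B_x = -240.0 N.
ΣF_y = 0: B_y − 0.8·456 = 0 → B_y = 364.8 N.
ΣM about B: M_B − (0.8·456)·395 = 0 → M_B = 144100 N·mm.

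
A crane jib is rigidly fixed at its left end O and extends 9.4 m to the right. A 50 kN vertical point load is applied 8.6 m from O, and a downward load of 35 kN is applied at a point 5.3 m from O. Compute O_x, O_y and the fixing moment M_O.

O_x = 0, O_y = 85.00 kN, M_O = 615.5 kN·m

ΣF_x = 0: O_x = 0.
ΣF_y = 0: O_y − 50 − 35 = 0 → O_y = 85.00 kN.
ΣM about O: M_O − 50·8.6 − 35·5.3 = 0 → M_O = 615.5 kN·m.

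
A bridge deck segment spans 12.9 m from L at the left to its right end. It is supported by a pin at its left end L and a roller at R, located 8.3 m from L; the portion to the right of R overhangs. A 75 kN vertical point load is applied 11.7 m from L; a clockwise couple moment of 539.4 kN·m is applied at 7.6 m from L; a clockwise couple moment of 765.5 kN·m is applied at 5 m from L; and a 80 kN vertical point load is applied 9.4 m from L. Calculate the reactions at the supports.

Moments about L: R_y·8.3 − 75·11.7 − 539.4 − 765.5 − 80·9.4 = 0 → R_y = 2934.4/8.3 = 353.542 ≈ 353.5 kN.
ΣF_y = 0: L_y + 353.542 − 75 − 80 = 0 → L_y = -198.5 kN.
ΣF_x = 0: no horizontal applied forces, so L_x = 0.

L_x = 0, L_y = -198.5 kN, R_y = 353.5 kN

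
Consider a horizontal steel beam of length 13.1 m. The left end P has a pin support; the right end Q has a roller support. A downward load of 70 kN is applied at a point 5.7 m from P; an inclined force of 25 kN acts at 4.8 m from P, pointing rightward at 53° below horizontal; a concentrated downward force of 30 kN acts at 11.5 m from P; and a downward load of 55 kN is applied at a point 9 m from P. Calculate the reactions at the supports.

Moments about P: Q_y·13.1 − 70·5.7 − 25·sin53°·4.8 − 30·11.5 − 55·9 = 0 → Q_y = 1334.84/13.1 = 101.896 ≈ 101.9 kN.
ΣF_y = 0: P_y + 101.896 − 70 − 25·sin53° − 30 − 55 = 0 → P_y = 73.07 kN.
ΣF_x = 0: P_x + 25·cos53° = 0 → P_x = -15.05 kN.

P_x = -15.05 kN, P_y = 73.07 kN, Q_y = 101.9 kN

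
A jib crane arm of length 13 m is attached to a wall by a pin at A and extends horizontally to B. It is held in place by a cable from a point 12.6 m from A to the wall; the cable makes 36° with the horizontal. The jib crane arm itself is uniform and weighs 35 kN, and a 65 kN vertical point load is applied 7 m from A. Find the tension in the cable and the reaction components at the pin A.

ΣM about A: T·sin36°·12.6 − 35·6.5 − 65·7 = 0 → T = 682.5/(12.6·0.587785) = 92.1539 ≈ 92.15 kN.
ΣF_x = 0: A_x − T·cos36° = 0 → A_x = 92.1539 × 0.809017 = 74.55 kN.
ΣF_y = 0: A_y + T·sin36° − 35 − 65 = 0 → A_y = 100 − 92.1539 × 0.587785 = 45.83 kN.

T = 92.15 kN, A_x = 74.55 kN, A_y = 45.83 kN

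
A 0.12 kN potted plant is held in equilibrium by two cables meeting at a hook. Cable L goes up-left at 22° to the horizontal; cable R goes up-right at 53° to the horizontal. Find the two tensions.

T_L = 0.07477 kN, T_R = 0.1152 kN

ΣF_x = 0: −T_L·cos22° + T_R·cos53° = 0 → T_R = 1.54065·T_L.
ΣF_y = 0: T_L·sin22° + T_R·sin53° = 0.12.
Substitute: T_L·(0.374607 + 1.54065·0.798636) = 0.12 → T_L = 0.0747652 ≈ 0.07477 kN.
Then T_R = 1.54065 × 0.0747652 = 0.1152 kN.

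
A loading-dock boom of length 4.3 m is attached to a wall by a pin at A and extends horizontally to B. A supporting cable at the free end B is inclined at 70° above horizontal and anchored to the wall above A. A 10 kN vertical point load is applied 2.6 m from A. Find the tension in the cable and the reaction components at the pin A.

ΣM about A: T·sin70°·4.3 − 10·2.6 = 0 → T = 26/(4.3·0.939693) = 6.43456 ≈ 6.435 kN.
ΣF_x = 0: A_x − T·cos70° = 0 → A_x = 6.43456 × 0.34202 = 2.201 kN.
ΣF_y = 0: A_y + T·sin70° − 10 = 0 → A_y = 10 − 6.43456 × 0.939693 = 3.953 kN.

T = 6.435 kN, A_x = 2.201 kN, A_y = 3.953 kN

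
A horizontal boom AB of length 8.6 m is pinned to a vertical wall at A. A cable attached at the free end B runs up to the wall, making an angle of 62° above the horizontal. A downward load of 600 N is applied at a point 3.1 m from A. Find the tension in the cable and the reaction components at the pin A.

T = 245.0 N, A_x = 115.0 N, A_y = 383.7 N

ΣM about A: T·sin62°·8.6 − 600·3.1 = 0 → T = 1860/(8.6·0.882948) = 244.951 ≈ 245.0 N.
ΣF_x = 0: A_x − T·cos62° = 0 → A_x = 244.951 × 0.469472 = 115.0 N.
ΣF_y = 0: A_y + T·sin62° − 600 = 0 → A_y = 600 − 244.951 × 0.882948 = 383.7 N.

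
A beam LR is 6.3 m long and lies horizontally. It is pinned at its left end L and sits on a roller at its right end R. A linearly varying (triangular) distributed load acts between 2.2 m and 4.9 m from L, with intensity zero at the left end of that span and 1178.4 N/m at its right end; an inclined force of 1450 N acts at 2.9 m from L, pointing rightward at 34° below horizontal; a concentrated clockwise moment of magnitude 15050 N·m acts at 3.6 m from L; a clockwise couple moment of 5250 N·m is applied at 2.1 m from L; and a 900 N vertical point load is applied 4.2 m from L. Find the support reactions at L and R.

L_x = -1202 N, L_y = -1904 N, R_y = 5206 N

Resultant of the triangular load: ½ × 1178.4 × 2.7 = 1590.84 N, acting at 4 m from L (one-third of the span from the peak).
ΣM about L: R_y·6.3 − (½·1178.4·2.7)·4 − 1450·sin34°·2.9 − 15050 − 5250 − 900·4.2 = 0 → R_y = 32794.8/6.3 = 5205.52 ≈ 5206 N.
ΣF_y = 0: L_y + 5205.52 − ½·1178.4·2.7 − 1450·sin34° − 900 = 0 → L_y = -1904 N.
ΣF_x = 0: L_x + 1450·cos34° = 0 → L_x = -1202 N.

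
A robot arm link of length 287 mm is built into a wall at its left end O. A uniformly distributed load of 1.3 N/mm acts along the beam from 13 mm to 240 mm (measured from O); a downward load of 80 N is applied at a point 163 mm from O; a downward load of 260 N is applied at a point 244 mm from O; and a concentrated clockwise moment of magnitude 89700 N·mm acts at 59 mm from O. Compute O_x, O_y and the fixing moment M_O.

Resultant of the distributed load: 1.3 × 227 = 295.1 N at 126.5 mm from O.
ΣF_x = 0: O_x = 0.
ΣF_y = 0: O_y − 1.3·227 − 80 − 260 = 0 → O_y = 635.1 N.
ΣM about O: M_O − (1.3·227)·126.5 − 80·163 − 260·244 − 89700 = 0 → M_O = 203500 N·mm.

O_x = 0, O_y = 635.1 N, M_O = 203500 N·mm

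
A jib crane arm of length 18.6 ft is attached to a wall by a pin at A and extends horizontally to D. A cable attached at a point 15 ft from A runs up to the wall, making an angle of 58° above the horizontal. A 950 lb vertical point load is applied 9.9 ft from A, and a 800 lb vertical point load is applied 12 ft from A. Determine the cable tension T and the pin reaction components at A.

T = 1494 lb, A_x = 791.7 lb, A_y = 483.0 lb

ΣM about A: T·sin58°·15 − 950·9.9 − 800·12 = 0 → T = 19005/(15·0.848048) = 1494.02 ≈ 1494 lb.
ΣF_x = 0: A_x − T·cos58° = 0 → A_x = 1494.02 × 0.529919 = 791.7 lb.
ΣF_y = 0: A_y + T·sin58° − 950 − 800 = 0 → A_y = 1750 − 1494.02 × 0.848048 = 483.0 lb.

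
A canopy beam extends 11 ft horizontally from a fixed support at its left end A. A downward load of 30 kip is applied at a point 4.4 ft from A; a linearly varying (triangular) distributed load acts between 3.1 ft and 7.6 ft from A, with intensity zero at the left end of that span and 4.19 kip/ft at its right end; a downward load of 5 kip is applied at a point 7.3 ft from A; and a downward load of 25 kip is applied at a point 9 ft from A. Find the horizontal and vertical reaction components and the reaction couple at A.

Resultant of the triangular load: ½ × 4.19 × 4.5 = 9.4275 kip, acting at 6.1 ft from A (one-third of the span from the peak).
ΣF_x = 0: A_x = 0.
ΣF_y = 0: A_y − 30 − ½·4.19·4.5 − 5 − 25 = 0 → A_y = 69.43 kip.
ΣM about A: M_A − 30·4.4 − (½·4.19·4.5)·6.1 − 5·7.3 − 25·9 = 0 → M_A = 451.0 kip·ft.

A_x = 0, A_y = 69.43 kip, M_A = 451.0 kip·ft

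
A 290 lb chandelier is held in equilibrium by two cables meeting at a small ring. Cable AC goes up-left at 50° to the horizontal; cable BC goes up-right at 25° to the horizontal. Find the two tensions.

ΣF_x = 0: −T_AC·cos50° + T_BC·cos25° = 0 → T_BC = 0.709238·T_AC.
ΣF_y = 0: T_AC·sin50° + T_BC·sin25° = 290.
Substitute: T_AC·(0.766044 + 0.709238·0.422618) = 290 → T_AC = 272.101 ≈ 272.1 lb.
Then T_BC = 0.709238 × 272.101 = 193.0 lb.

T_AC = 272.1 lb, T_BC = 193.0 lb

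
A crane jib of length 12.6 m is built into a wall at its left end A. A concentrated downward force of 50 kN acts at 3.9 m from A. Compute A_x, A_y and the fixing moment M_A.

ΣF_x = 0: A_x = 0.
ΣF_y = 0: A_y − 50 = 0 → A_y = 50.00 kN.
ΣM about A: M_A − 50·3.9 = 0 → M_A = 195.0 kN·m.

A_x = 0, A_y = 50.00 kN, M_A = 195.0 kN·m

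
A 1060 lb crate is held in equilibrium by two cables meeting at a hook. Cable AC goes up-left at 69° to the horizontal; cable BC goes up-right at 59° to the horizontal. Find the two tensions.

T_AC = 692.8 lb, T_BC = 482.1 lb

ΣF_x = 0: −T_AC·cos69° + T_BC·cos59° = 0 → T_BC = 0.695809·T_AC.
ΣF_y = 0: T_AC·sin69° + T_BC·sin59° = 1060.
Substitute: T_AC·(0.93358 + 0.695809·0.857167) = 1060 → T_AC = 692.808 ≈ 692.8 lb.
Then T_BC = 0.695809 × 692.808 = 482.1 lb.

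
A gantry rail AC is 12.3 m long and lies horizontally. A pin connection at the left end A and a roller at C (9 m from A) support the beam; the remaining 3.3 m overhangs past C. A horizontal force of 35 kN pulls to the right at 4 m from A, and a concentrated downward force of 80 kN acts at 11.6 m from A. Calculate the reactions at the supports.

Moments about A: C_y·9 − 80·11.6 = 0 → C_y = 928/9 = 103.111 ≈ 103.1 kN.
ΣF_y = 0: A_y + 103.111 − 80 = 0 → A_y = -23.11 kN.
ΣF_x = 0: A_x + 35 = 0 → A_x = -35.00 kN.

A_x = -35.00 kN, A_y = -23.11 kN, C_y = 103.1 kN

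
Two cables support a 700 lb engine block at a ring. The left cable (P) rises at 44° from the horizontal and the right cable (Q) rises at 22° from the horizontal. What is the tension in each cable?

T_P = 710.5 lb, T_Q = 551.2 lb

ΣF_x = 0: −T_P·cos44° + T_Q·cos22° = 0 → T_Q = 0.775833·T_P.
ΣF_y = 0: T_P·sin44° + T_Q·sin22° = 700.
Substitute: T_P·(0.694658 + 0.775833·0.374607) = 700 → T_P = 710.45 ≈ 710.5 lb.
Then T_Q = 0.775833 × 710.45 = 551.2 lb.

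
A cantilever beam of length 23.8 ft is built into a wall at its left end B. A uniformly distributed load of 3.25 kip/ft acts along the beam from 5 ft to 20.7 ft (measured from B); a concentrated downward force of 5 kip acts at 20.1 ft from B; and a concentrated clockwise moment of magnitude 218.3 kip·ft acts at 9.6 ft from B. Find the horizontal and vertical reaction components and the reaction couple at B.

B_x = 0, B_y = 56.02 kip, M_B = 974.5 kip·ft

Resultant of the distributed load: 3.25 × 15.7 = 51.025 kip at 12.85 ft from B.
ΣF_x = 0: B_x = 0.
ΣF_y = 0: B_y − 3.25·15.7 − 5 = 0 → B_y = 56.02 kip.
ΣM about B: M_B − (3.25·15.7)·12.85 − 5·20.1 − 218.3 = 0 → M_B = 974.5 kip·ft.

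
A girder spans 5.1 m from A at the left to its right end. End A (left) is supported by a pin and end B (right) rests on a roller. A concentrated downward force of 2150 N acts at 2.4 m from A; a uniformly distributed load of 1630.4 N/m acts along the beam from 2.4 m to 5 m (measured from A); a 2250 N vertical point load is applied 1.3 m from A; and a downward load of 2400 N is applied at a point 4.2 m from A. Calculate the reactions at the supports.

A_x = 0, A_y = 4402 N, B_y = 6637 N

Resultant of the distributed load: 1630.4 × 2.6 = 4239.04 N at 3.7 m from A.
Taking moments about A: B_y·5.1 − 2150·2.4 − (1630.4·2.6)·3.7 − 2250·1.3 − 2400·4.2 = 0 → B_y = 33849.448/5.1 = 6637.15 ≈ 6637 N.
ΣF_y = 0: A_y + 6637.15 − 2150 − 1630.4·2.6 − 2250 − 2400 = 0 → A_y = 4402 N.
ΣF_x = 0: no horizontal applied forces, so A_x = 0.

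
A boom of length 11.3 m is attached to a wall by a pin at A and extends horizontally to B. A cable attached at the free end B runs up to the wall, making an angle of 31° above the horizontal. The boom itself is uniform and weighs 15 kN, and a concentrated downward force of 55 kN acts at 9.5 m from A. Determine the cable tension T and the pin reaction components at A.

ΣM about A: T·sin31°·11.3 − 15·5.65 − 55·9.5 = 0 → T = 607.25/(11.3·0.515038) = 104.34 ≈ 104.3 kN.
ΣF_x = 0: A_x − T·cos31° = 0 → A_x = 104.34 × 0.857167 = 89.44 kN.
ΣF_y = 0: A_y + T·sin31° − 15 − 55 = 0 → A_y = 70 − 104.34 × 0.515038 = 16.26 kN.

T = 104.3 kN, A_x = 89.44 kN, A_y = 16.26 kN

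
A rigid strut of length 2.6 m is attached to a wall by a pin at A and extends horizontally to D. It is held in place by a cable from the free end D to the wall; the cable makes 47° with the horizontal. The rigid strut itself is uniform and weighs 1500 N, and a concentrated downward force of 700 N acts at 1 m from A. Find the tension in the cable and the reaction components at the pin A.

ΣM about A: T·sin47°·2.6 − 1500·1.3 − 700·1 = 0 → T = 2650/(2.6·0.731354) = 1393.62 ≈ 1394 N.
ΣF_x = 0: A_x − T·cos47° = 0 → A_x = 1393.62 × 0.681998 = 950.4 N.
ΣF_y = 0: A_y + T·sin47° − 1500 − 700 = 0 → A_y = 2200 − 1393.62 × 0.731354 = 1181 N.

T = 1394 N, A_x = 950.4 N, A_y = 1181 N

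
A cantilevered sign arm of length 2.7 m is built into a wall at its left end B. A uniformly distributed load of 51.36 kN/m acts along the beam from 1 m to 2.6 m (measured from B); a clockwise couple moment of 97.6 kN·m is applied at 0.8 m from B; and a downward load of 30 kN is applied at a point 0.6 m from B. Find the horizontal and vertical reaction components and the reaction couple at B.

Resultant of the distributed load: 51.36 × 1.6 = 82.176 kN at 1.8 m from B.
ΣF_x = 0: B_x = 0.
ΣF_y = 0: B_y − 51.36·1.6 − 30 = 0 → B_y = 112.2 kN.
ΣM about B: M_B − (51.36·1.6)·1.8 − 97.6 − 30·0.6 = 0 → M_B = 263.5 kN·m.

B_x = 0, B_y = 112.2 kN, M_B = 263.5 kN·m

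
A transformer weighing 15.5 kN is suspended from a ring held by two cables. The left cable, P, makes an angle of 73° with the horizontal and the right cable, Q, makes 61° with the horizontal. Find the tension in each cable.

ΣF_x = 0: −T_P·cos73° + T_Q·cos61° = 0 → T_Q = 0.603065·T_P.
ΣF_y = 0: T_P·sin73° + T_Q·sin61° = 15.5.
Substitute: T_P·(0.956305 + 0.603065·0.87462) = 15.5 → T_P = 10.4464 ≈ 10.45 kN.
Then T_Q = 0.603065 × 10.4464 = 6.300 kN.

T_P = 10.45 kN, T_Q = 6.300 kN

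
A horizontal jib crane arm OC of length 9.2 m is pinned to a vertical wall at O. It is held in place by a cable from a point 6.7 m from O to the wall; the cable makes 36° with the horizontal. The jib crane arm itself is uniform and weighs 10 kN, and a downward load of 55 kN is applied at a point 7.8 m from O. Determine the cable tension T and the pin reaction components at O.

ΣM about O: T·sin36°·6.7 − 10·4.6 − 55·7.8 = 0 → T = 475/(6.7·0.587785) = 120.615 ≈ 120.6 kN.
ΣF_x = 0: O_x − T·cos36° = 0 → O_x = 120.615 × 0.809017 = 97.58 kN.
ΣF_y = 0: O_y + T·sin36° − 10 − 55 = 0 → O_y = 65 − 120.615 × 0.587785 = -5.896 kN.

T = 120.6 kN, O_x = 97.58 kN, O_y = -5.896 kN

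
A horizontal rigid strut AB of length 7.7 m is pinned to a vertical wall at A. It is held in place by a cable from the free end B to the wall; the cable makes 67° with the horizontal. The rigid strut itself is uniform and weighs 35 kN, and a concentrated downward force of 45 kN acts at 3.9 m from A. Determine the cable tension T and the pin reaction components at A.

T = 43.77 kN, A_x = 17.10 kN, A_y = 39.71 kN

ΣM about A: T·sin67°·7.7 − 35·3.85 − 45·3.9 = 0 → T = 310.25/(7.7·0.920505) = 43.7719 ≈ 43.77 kN.
ΣF_x = 0: A_x − T·cos67° = 0 → A_x = 43.7719 × 0.390731 = 17.10 kN.
ΣF_y = 0: A_y + T·sin67° − 35 − 45 = 0 → A_y = 80 − 43.7719 × 0.920505 = 39.71 kN.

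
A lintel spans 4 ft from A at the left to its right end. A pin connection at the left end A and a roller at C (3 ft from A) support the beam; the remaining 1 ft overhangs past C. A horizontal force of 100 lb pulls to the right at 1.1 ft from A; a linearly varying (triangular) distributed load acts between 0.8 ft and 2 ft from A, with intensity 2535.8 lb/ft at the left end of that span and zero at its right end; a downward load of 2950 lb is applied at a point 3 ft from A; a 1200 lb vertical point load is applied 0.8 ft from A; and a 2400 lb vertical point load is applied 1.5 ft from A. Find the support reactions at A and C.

Resultant of the triangular load: ½ × 2535.8 × 1.2 = 1521.48 lb, acting at 1.2 ft from A (one-third of the span from the peak).
ΣM about A: C_y·3 − (½·2535.8·1.2)·1.2 − 2950·3 − 1200·0.8 − 2400·1.5 = 0 → C_y = 15235.776/3 = 5078.59 ≈ 5079 lb.
ΣF_y = 0: A_y + 5078.59 − ½·2535.8·1.2 − 2950 − 1200 − 2400 = 0 → A_y = 2993 lb.
ΣF_x = 0: A_x + 100 = 0 → A_x = -100.0 lb.

A_x = -100.0 lb, A_y = 2993 lb, C_y = 5079 lb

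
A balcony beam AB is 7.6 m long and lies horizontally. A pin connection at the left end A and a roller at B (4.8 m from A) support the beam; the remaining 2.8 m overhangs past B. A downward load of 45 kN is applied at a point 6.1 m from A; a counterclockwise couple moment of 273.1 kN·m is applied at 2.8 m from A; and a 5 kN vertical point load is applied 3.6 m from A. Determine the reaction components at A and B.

ΣM about A: B_y·4.8 − 45·6.1 + 273.1 − 5·3.6 = 0 → B_y = 19.4/4.8 = 4.04167 ≈ 4.042 kN.
ΣF_y = 0: A_y + 4.04167 − 45 − 5 = 0 → A_y = 45.96 kN.
ΣF_x = 0: no horizontal applied forces, so A_x = 0.

A_x = 0, A_y = 45.96 kN, B_y = 4.042 kN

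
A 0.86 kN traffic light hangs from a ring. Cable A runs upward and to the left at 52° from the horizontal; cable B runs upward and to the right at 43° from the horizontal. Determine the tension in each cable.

ΣF_x = 0: −T_A·cos52° + T_B·cos43° = 0 → T_B = 0.841811·T_A.
ΣF_y = 0: T_A·sin52° + T_B·sin43° = 0.86.
Substitute: T_A·(0.788011 + 0.841811·0.681998) = 0.86 → T_A = 0.631367 ≈ 0.6314 kN.
Then T_B = 0.841811 × 0.631367 = 0.5315 kN.

T_A = 0.6314 kN, T_B = 0.5315 kN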